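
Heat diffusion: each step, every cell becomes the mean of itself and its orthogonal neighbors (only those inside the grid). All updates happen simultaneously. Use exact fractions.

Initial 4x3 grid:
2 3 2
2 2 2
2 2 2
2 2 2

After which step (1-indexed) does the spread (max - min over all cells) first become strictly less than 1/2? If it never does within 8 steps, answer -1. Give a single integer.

Answer: 1

Derivation:
Step 1: max=7/3, min=2, spread=1/3
  -> spread < 1/2 first at step 1
Step 2: max=547/240, min=2, spread=67/240
Step 3: max=4757/2160, min=2, spread=437/2160
Step 4: max=1885531/864000, min=2009/1000, spread=29951/172800
Step 5: max=16767821/7776000, min=6829/3375, spread=206761/1555200
Step 6: max=6676995571/3110400000, min=10965671/5400000, spread=14430763/124416000
Step 7: max=398355741689/186624000000, min=881652727/432000000, spread=139854109/1492992000
Step 8: max=23817351890251/11197440000000, min=79611228977/38880000000, spread=7114543559/89579520000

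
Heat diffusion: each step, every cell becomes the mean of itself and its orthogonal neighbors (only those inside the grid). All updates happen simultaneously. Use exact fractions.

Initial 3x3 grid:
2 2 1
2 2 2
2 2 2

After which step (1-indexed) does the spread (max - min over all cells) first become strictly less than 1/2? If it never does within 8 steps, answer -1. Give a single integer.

Answer: 1

Derivation:
Step 1: max=2, min=5/3, spread=1/3
  -> spread < 1/2 first at step 1
Step 2: max=2, min=31/18, spread=5/18
Step 3: max=2, min=391/216, spread=41/216
Step 4: max=709/360, min=23789/12960, spread=347/2592
Step 5: max=7043/3600, min=1448263/777600, spread=2921/31104
Step 6: max=838517/432000, min=87483461/46656000, spread=24611/373248
Step 7: max=18783259/9720000, min=5279997967/2799360000, spread=207329/4478976
Step 8: max=997998401/518400000, min=317893247549/167961600000, spread=1746635/53747712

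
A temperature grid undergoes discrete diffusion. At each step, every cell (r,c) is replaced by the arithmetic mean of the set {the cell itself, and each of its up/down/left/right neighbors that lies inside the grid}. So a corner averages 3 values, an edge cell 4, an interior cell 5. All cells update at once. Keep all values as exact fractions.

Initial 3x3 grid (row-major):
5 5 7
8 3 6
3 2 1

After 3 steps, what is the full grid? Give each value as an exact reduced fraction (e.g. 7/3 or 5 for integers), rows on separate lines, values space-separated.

Answer: 3761/720 2999/600 3611/720
65551/14400 27287/6000 6789/1600
1111/270 53101/14400 451/120

Derivation:
After step 1:
  6 5 6
  19/4 24/5 17/4
  13/3 9/4 3
After step 2:
  21/4 109/20 61/12
  1193/240 421/100 361/80
  34/9 863/240 19/6
After step 3:
  3761/720 2999/600 3611/720
  65551/14400 27287/6000 6789/1600
  1111/270 53101/14400 451/120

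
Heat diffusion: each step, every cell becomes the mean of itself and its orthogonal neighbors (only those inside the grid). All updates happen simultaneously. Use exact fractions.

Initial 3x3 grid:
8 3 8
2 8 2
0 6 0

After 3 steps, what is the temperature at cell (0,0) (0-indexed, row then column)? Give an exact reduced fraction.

Step 1: cell (0,0) = 13/3
Step 2: cell (0,0) = 187/36
Step 3: cell (0,0) = 10097/2160
Full grid after step 3:
  10097/2160 71939/14400 10097/2160
  3473/800 8281/2000 3473/800
  1933/540 27107/7200 1933/540

Answer: 10097/2160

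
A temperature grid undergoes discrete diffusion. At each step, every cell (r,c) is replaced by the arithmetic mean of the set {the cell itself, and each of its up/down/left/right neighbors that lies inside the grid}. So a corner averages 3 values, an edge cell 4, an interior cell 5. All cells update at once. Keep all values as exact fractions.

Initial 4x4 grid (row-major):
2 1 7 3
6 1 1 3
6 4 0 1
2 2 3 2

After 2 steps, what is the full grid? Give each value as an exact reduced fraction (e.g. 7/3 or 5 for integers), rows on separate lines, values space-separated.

After step 1:
  3 11/4 3 13/3
  15/4 13/5 12/5 2
  9/2 13/5 9/5 3/2
  10/3 11/4 7/4 2
After step 2:
  19/6 227/80 749/240 28/9
  277/80 141/50 59/25 307/120
  851/240 57/20 201/100 73/40
  127/36 313/120 83/40 7/4

Answer: 19/6 227/80 749/240 28/9
277/80 141/50 59/25 307/120
851/240 57/20 201/100 73/40
127/36 313/120 83/40 7/4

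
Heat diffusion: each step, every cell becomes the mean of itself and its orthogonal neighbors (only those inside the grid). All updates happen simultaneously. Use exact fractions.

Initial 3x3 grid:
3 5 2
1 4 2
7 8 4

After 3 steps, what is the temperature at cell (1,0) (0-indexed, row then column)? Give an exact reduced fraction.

Answer: 2359/576

Derivation:
Step 1: cell (1,0) = 15/4
Step 2: cell (1,0) = 193/48
Step 3: cell (1,0) = 2359/576
Full grid after step 3:
  173/48 335/96 245/72
  2359/576 4 551/144
  1001/216 881/192 1883/432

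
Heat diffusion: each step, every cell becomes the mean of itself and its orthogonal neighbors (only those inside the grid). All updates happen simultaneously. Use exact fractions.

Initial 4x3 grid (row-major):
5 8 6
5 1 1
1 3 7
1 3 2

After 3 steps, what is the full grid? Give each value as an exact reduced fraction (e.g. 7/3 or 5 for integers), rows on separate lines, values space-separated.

Answer: 1601/360 891/200 803/180
1099/300 3833/1000 587/150
5119/1800 18433/6000 2023/600
1067/432 39437/14400 451/144

Derivation:
After step 1:
  6 5 5
  3 18/5 15/4
  5/2 3 13/4
  5/3 9/4 4
After step 2:
  14/3 49/10 55/12
  151/40 367/100 39/10
  61/24 73/25 7/2
  77/36 131/48 19/6
After step 3:
  1601/360 891/200 803/180
  1099/300 3833/1000 587/150
  5119/1800 18433/6000 2023/600
  1067/432 39437/14400 451/144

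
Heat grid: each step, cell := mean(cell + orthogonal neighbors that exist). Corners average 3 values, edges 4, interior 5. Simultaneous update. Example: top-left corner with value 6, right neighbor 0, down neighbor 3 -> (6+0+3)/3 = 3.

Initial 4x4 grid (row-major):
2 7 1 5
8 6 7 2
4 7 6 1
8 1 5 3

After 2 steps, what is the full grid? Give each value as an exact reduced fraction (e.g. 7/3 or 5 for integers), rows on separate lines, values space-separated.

Answer: 44/9 65/12 241/60 137/36
293/48 126/25 507/100 829/240
1253/240 29/5 423/100 299/80
49/9 68/15 43/10 13/4

Derivation:
After step 1:
  17/3 4 5 8/3
  5 7 22/5 15/4
  27/4 24/5 26/5 3
  13/3 21/4 15/4 3
After step 2:
  44/9 65/12 241/60 137/36
  293/48 126/25 507/100 829/240
  1253/240 29/5 423/100 299/80
  49/9 68/15 43/10 13/4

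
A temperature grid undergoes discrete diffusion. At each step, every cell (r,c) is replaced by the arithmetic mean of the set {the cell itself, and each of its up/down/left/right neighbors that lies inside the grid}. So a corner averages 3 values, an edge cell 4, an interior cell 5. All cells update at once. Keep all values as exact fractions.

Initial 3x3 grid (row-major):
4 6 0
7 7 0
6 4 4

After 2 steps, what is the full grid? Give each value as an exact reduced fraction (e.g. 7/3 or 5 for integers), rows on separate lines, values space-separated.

Answer: 191/36 1003/240 3
83/15 461/100 733/240
203/36 1103/240 32/9

Derivation:
After step 1:
  17/3 17/4 2
  6 24/5 11/4
  17/3 21/4 8/3
After step 2:
  191/36 1003/240 3
  83/15 461/100 733/240
  203/36 1103/240 32/9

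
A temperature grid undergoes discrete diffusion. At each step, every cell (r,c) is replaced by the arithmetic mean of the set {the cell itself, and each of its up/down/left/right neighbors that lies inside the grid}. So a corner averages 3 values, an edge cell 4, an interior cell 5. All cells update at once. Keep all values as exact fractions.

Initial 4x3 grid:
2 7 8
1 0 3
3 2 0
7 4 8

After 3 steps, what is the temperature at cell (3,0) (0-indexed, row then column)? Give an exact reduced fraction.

Answer: 1001/270

Derivation:
Step 1: cell (3,0) = 14/3
Step 2: cell (3,0) = 79/18
Step 3: cell (3,0) = 1001/270
Full grid after step 3:
  877/270 50353/14400 2887/720
  19949/7200 4853/1500 2027/600
  23569/7200 1162/375 4199/1200
  1001/270 56573/14400 2651/720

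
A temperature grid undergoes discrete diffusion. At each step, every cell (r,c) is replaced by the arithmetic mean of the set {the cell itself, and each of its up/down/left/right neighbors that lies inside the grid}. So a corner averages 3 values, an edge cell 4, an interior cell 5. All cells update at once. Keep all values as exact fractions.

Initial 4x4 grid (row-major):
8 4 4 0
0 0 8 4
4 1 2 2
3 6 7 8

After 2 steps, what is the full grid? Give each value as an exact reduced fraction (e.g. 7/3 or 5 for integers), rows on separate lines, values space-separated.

After step 1:
  4 4 4 8/3
  3 13/5 18/5 7/2
  2 13/5 4 4
  13/3 17/4 23/4 17/3
After step 2:
  11/3 73/20 107/30 61/18
  29/10 79/25 177/50 413/120
  179/60 309/100 399/100 103/24
  127/36 127/30 59/12 185/36

Answer: 11/3 73/20 107/30 61/18
29/10 79/25 177/50 413/120
179/60 309/100 399/100 103/24
127/36 127/30 59/12 185/36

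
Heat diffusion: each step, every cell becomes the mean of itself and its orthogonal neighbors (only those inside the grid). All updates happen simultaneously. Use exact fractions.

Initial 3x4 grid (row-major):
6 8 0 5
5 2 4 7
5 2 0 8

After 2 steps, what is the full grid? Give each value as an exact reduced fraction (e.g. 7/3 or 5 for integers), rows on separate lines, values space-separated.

Answer: 89/18 1127/240 297/80 19/4
571/120 351/100 411/100 22/5
43/12 279/80 267/80 29/6

Derivation:
After step 1:
  19/3 4 17/4 4
  9/2 21/5 13/5 6
  4 9/4 7/2 5
After step 2:
  89/18 1127/240 297/80 19/4
  571/120 351/100 411/100 22/5
  43/12 279/80 267/80 29/6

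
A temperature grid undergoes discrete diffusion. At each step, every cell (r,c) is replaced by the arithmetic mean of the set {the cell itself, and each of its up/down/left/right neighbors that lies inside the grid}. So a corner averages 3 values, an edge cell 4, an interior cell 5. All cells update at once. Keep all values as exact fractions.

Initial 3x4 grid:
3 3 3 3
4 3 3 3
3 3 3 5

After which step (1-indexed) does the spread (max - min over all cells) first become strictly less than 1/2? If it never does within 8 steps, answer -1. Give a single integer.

Step 1: max=11/3, min=3, spread=2/3
Step 2: max=32/9, min=3, spread=5/9
Step 3: max=365/108, min=1397/450, spread=743/2700
  -> spread < 1/2 first at step 3
Step 4: max=216637/64800, min=56587/18000, spread=64619/324000
Step 5: max=12800753/3888000, min=5121917/1620000, spread=2540761/19440000
Step 6: max=764080807/233280000, min=1482317239/466560000, spread=73351/746496
Step 7: max=45588268613/13996800000, min=89199445301/27993600000, spread=79083677/1119744000
Step 8: max=2727909478567/839808000000, min=5359332793759/1679616000000, spread=771889307/13436928000

Answer: 3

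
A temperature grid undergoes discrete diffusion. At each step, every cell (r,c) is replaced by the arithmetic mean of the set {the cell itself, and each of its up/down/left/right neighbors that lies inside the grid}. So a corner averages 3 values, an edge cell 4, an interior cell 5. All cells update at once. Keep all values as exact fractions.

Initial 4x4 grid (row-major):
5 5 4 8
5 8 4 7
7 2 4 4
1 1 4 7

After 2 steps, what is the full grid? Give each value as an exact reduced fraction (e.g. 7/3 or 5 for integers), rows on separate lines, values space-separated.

After step 1:
  5 11/2 21/4 19/3
  25/4 24/5 27/5 23/4
  15/4 22/5 18/5 11/2
  3 2 4 5
After step 2:
  67/12 411/80 1349/240 52/9
  99/20 527/100 124/25 1379/240
  87/20 371/100 229/50 397/80
  35/12 67/20 73/20 29/6

Answer: 67/12 411/80 1349/240 52/9
99/20 527/100 124/25 1379/240
87/20 371/100 229/50 397/80
35/12 67/20 73/20 29/6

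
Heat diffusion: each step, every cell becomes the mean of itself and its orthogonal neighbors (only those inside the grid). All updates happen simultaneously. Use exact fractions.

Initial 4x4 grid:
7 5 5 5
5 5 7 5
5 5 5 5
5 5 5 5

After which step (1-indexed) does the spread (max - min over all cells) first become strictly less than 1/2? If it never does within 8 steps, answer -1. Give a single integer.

Answer: 3

Derivation:
Step 1: max=17/3, min=5, spread=2/3
Step 2: max=50/9, min=5, spread=5/9
Step 3: max=5927/1080, min=121/24, spread=241/540
  -> spread < 1/2 first at step 3
Step 4: max=175949/32400, min=30499/6000, spread=3517/10125
Step 5: max=5251079/972000, min=184291/36000, spread=137611/486000
Step 6: max=31324573/5832000, min=370021/72000, spread=169109/729000
Step 7: max=4681620827/874800000, min=835709843/162000000, spread=421969187/2187000000
Step 8: max=139957168889/26244000000, min=25145627243/4860000000, spread=5213477221/32805000000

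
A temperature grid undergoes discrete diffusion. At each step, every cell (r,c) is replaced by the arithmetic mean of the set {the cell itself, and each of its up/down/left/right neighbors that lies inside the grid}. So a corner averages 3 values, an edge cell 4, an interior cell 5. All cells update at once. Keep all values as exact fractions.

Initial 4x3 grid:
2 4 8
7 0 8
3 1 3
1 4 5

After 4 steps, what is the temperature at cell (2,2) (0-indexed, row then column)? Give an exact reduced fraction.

Answer: 44663/12000

Derivation:
Step 1: cell (2,2) = 17/4
Step 2: cell (2,2) = 19/5
Step 3: cell (2,2) = 4687/1200
Step 4: cell (2,2) = 44663/12000
Full grid after step 4:
  247637/64800 609241/144000 287437/64800
  193691/54000 76083/20000 459257/108000
  168421/54000 1249019/360000 44663/12000
  390929/129600 2732401/864000 5609/1600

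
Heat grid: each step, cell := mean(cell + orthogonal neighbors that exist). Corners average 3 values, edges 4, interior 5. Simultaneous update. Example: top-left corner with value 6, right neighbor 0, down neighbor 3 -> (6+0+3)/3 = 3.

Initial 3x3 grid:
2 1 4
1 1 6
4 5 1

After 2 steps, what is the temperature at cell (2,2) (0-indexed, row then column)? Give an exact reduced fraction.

Answer: 13/4

Derivation:
Step 1: cell (2,2) = 4
Step 2: cell (2,2) = 13/4
Full grid after step 2:
  16/9 49/20 26/9
  71/30 251/100 101/30
  97/36 773/240 13/4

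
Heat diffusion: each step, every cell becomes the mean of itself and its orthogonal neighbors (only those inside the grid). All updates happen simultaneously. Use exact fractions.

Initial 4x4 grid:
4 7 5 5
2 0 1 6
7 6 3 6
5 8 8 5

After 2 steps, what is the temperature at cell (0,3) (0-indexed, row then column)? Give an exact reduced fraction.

Answer: 43/9

Derivation:
Step 1: cell (0,3) = 16/3
Step 2: cell (0,3) = 43/9
Full grid after step 2:
  139/36 481/120 101/24 43/9
  947/240 73/20 4 107/24
  1183/240 491/100 118/25 619/120
  221/36 1453/240 1433/240 52/9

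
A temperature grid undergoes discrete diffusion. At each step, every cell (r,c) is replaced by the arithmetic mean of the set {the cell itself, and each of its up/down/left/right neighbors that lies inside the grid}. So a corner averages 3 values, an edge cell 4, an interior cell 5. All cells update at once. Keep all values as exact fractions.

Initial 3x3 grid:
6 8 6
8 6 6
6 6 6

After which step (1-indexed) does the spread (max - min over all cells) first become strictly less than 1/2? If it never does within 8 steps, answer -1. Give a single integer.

Answer: 4

Derivation:
Step 1: max=22/3, min=6, spread=4/3
Step 2: max=273/40, min=6, spread=33/40
Step 3: max=3677/540, min=281/45, spread=61/108
Step 4: max=215839/32400, min=8461/1350, spread=511/1296
  -> spread < 1/2 first at step 4
Step 5: max=12893933/1944000, min=114401/18000, spread=4309/15552
Step 6: max=767223751/116640000, min=15511237/2430000, spread=36295/186624
Step 7: max=45875570597/6998400000, min=3743335831/583200000, spread=305773/2239488
Step 8: max=2742738670159/419904000000, min=37534575497/5832000000, spread=2575951/26873856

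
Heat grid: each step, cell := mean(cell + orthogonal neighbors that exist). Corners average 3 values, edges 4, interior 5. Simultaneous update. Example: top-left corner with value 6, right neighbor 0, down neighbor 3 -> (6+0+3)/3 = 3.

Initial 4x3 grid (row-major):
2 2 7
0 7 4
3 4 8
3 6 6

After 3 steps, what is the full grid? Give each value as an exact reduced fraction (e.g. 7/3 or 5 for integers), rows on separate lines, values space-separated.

Answer: 1601/540 5777/1440 4837/1080
1249/360 119/30 233/45
433/120 5771/1200 1889/360
3067/720 2735/576 12211/2160

Derivation:
After step 1:
  4/3 9/2 13/3
  3 17/5 13/2
  5/2 28/5 11/2
  4 19/4 20/3
After step 2:
  53/18 407/120 46/9
  307/120 23/5 74/15
  151/40 87/20 91/15
  15/4 1261/240 203/36
After step 3:
  1601/540 5777/1440 4837/1080
  1249/360 119/30 233/45
  433/120 5771/1200 1889/360
  3067/720 2735/576 12211/2160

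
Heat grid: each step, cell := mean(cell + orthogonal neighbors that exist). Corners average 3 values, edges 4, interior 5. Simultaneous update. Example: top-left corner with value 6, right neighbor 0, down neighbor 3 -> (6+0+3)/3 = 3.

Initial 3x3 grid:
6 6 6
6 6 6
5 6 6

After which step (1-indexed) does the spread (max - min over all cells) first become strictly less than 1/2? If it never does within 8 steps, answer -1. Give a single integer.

Step 1: max=6, min=17/3, spread=1/3
  -> spread < 1/2 first at step 1
Step 2: max=6, min=103/18, spread=5/18
Step 3: max=6, min=1255/216, spread=41/216
Step 4: max=2149/360, min=75629/12960, spread=347/2592
Step 5: max=21443/3600, min=4558663/777600, spread=2921/31104
Step 6: max=2566517/432000, min=274107461/46656000, spread=24611/373248
Step 7: max=57663259/9720000, min=16477437967/2799360000, spread=207329/4478976
Step 8: max=3071598401/518400000, min=989739647549/167961600000, spread=1746635/53747712

Answer: 1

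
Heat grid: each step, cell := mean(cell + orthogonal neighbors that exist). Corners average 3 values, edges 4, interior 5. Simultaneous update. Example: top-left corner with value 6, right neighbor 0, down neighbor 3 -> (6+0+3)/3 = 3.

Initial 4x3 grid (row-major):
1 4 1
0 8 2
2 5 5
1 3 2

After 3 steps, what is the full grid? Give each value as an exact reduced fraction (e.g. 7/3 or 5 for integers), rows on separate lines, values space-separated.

After step 1:
  5/3 7/2 7/3
  11/4 19/5 4
  2 23/5 7/2
  2 11/4 10/3
After step 2:
  95/36 113/40 59/18
  613/240 373/100 409/120
  227/80 333/100 463/120
  9/4 761/240 115/36
After step 3:
  5773/2160 7483/2400 428/135
  21169/7200 6339/2000 12847/3600
  6583/2400 2539/750 3103/900
  991/360 43003/14400 7361/2160

Answer: 5773/2160 7483/2400 428/135
21169/7200 6339/2000 12847/3600
6583/2400 2539/750 3103/900
991/360 43003/14400 7361/2160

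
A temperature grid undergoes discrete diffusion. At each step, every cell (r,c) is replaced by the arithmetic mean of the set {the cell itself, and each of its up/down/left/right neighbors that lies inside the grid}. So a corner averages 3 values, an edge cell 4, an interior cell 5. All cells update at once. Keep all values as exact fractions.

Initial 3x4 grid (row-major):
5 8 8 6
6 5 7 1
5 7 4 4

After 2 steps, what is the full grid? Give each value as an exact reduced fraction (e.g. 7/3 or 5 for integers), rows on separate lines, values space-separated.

Answer: 217/36 1601/240 95/16 67/12
1451/240 143/25 577/100 35/8
11/2 467/80 75/16 13/3

Derivation:
After step 1:
  19/3 13/2 29/4 5
  21/4 33/5 5 9/2
  6 21/4 11/2 3
After step 2:
  217/36 1601/240 95/16 67/12
  1451/240 143/25 577/100 35/8
  11/2 467/80 75/16 13/3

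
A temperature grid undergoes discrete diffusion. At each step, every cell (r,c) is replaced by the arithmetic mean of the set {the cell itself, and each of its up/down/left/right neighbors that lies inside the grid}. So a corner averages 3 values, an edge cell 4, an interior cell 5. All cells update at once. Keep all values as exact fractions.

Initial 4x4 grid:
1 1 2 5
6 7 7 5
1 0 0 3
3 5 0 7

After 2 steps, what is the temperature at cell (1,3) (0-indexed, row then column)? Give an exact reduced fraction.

Step 1: cell (1,3) = 5
Step 2: cell (1,3) = 339/80
Full grid after step 2:
  55/18 401/120 147/40 17/4
  787/240 7/2 383/100 339/80
  237/80 133/50 311/100 169/48
  5/2 53/20 31/12 121/36

Answer: 339/80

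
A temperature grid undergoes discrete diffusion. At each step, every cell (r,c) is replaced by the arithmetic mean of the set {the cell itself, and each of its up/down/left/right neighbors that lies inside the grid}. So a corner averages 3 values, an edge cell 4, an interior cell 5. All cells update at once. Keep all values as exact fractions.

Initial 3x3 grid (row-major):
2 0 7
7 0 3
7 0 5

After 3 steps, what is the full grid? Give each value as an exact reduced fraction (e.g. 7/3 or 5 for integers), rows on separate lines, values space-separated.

After step 1:
  3 9/4 10/3
  4 2 15/4
  14/3 3 8/3
After step 2:
  37/12 127/48 28/9
  41/12 3 47/16
  35/9 37/12 113/36
After step 3:
  439/144 1705/576 313/108
  241/72 181/60 195/64
  187/54 59/18 1319/432

Answer: 439/144 1705/576 313/108
241/72 181/60 195/64
187/54 59/18 1319/432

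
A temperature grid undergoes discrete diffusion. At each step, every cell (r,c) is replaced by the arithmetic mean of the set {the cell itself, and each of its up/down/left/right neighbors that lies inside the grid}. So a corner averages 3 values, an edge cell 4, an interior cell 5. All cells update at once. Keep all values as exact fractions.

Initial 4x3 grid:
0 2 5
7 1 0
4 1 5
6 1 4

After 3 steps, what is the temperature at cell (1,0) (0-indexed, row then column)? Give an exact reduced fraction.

Answer: 3511/1200

Derivation:
Step 1: cell (1,0) = 3
Step 2: cell (1,0) = 127/40
Step 3: cell (1,0) = 3511/1200
Full grid after step 3:
  329/120 8893/3600 5177/2160
  3511/1200 16073/6000 18041/7200
  743/225 5851/2000 19901/7200
  3677/1080 1903/600 6329/2160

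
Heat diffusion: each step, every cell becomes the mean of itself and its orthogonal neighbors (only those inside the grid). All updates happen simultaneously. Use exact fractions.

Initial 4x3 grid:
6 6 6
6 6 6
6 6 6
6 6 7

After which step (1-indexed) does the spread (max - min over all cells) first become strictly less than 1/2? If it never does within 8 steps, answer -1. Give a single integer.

Step 1: max=19/3, min=6, spread=1/3
  -> spread < 1/2 first at step 1
Step 2: max=113/18, min=6, spread=5/18
Step 3: max=1337/216, min=6, spread=41/216
Step 4: max=159737/25920, min=6, spread=4217/25920
Step 5: max=9540349/1555200, min=43279/7200, spread=38417/311040
Step 6: max=571072211/93312000, min=866597/144000, spread=1903471/18662400
Step 7: max=34193309089/5598720000, min=26035759/4320000, spread=18038617/223948800
Step 8: max=2048807382851/335923200000, min=2345726759/388800000, spread=883978523/13436928000

Answer: 1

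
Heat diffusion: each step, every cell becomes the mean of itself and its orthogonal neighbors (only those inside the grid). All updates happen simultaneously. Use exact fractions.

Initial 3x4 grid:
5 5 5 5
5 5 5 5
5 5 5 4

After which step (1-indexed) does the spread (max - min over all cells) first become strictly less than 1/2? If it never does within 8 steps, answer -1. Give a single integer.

Answer: 1

Derivation:
Step 1: max=5, min=14/3, spread=1/3
  -> spread < 1/2 first at step 1
Step 2: max=5, min=85/18, spread=5/18
Step 3: max=5, min=1039/216, spread=41/216
Step 4: max=5, min=125383/25920, spread=4217/25920
Step 5: max=35921/7200, min=7566851/1555200, spread=38417/311040
Step 6: max=717403/144000, min=455359789/93312000, spread=1903471/18662400
Step 7: max=21484241/4320000, min=27392610911/5598720000, spread=18038617/223948800
Step 8: max=1931073241/388800000, min=1646347817149/335923200000, spread=883978523/13436928000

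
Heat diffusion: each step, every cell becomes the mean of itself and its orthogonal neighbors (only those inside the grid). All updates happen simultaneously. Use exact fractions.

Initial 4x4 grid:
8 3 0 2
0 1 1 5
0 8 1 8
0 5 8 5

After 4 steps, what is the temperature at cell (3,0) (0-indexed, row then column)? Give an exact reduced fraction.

Step 1: cell (3,0) = 5/3
Step 2: cell (3,0) = 107/36
Step 3: cell (3,0) = 1277/432
Step 4: cell (3,0) = 210943/64800
Full grid after step 4:
  170857/64800 72953/27000 9041/3375 188519/64800
  598579/216000 508279/180000 581297/180000 728669/216000
  624643/216000 615913/180000 77707/20000 63427/14400
  210943/64800 397469/108000 32887/7200 34837/7200

Answer: 210943/64800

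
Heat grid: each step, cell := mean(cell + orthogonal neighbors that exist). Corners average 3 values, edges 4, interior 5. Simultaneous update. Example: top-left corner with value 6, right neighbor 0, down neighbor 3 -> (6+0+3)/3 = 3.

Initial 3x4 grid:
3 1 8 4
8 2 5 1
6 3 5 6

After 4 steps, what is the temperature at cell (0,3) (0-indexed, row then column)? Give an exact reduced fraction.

Step 1: cell (0,3) = 13/3
Step 2: cell (0,3) = 77/18
Step 3: cell (0,3) = 1129/270
Step 4: cell (0,3) = 13567/3240
Full grid after step 4:
  7271/1728 15007/3600 44683/10800 13567/3240
  755081/172800 306313/72000 152179/36000 22649/5400
  23195/5184 190559/43200 6841/1600 18371/4320

Answer: 13567/3240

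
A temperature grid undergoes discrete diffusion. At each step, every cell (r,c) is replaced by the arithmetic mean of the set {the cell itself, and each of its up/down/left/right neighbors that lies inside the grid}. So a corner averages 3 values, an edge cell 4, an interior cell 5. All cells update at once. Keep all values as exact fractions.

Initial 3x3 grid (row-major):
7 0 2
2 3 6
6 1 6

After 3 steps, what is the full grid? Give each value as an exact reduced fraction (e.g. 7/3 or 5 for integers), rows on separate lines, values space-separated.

After step 1:
  3 3 8/3
  9/2 12/5 17/4
  3 4 13/3
After step 2:
  7/2 83/30 119/36
  129/40 363/100 273/80
  23/6 103/30 151/36
After step 3:
  1139/360 5941/1800 6829/2160
  8513/2400 6587/2000 5817/1600
  1259/360 6791/1800 7949/2160

Answer: 1139/360 5941/1800 6829/2160
8513/2400 6587/2000 5817/1600
1259/360 6791/1800 7949/2160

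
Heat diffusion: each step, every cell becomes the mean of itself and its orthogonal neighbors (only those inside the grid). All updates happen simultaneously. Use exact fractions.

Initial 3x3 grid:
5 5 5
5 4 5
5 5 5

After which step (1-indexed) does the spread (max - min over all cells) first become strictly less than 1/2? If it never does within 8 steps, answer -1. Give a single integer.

Answer: 1

Derivation:
Step 1: max=5, min=19/4, spread=1/4
  -> spread < 1/2 first at step 1
Step 2: max=391/80, min=119/25, spread=51/400
Step 3: max=1753/360, min=23177/4800, spread=589/14400
Step 4: max=1398919/288000, min=145057/30000, spread=31859/1440000
Step 5: max=8735279/1800000, min=83708393/17280000, spread=751427/86400000
Step 6: max=5028936871/1036800000, min=523365313/108000000, spread=23149331/5184000000
Step 7: max=31425068111/6480000000, min=301557345737/62208000000, spread=616540643/311040000000
Step 8: max=18098467991239/3732480000000, min=1884887546017/388800000000, spread=17737747379/18662400000000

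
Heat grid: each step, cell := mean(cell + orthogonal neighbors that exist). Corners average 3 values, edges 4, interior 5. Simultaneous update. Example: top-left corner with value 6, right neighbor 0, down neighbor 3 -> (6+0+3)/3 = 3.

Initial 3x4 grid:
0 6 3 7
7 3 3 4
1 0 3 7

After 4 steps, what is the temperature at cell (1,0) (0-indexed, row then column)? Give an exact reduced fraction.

Step 1: cell (1,0) = 11/4
Step 2: cell (1,0) = 271/80
Step 3: cell (1,0) = 963/320
Step 4: cell (1,0) = 61913/19200
Full grid after step 4:
  87407/25920 159253/43200 171221/43200 112837/25920
  61913/19200 79319/24000 279587/72000 716119/172800
  75457/25920 8633/2700 9581/2700 104467/25920

Answer: 61913/19200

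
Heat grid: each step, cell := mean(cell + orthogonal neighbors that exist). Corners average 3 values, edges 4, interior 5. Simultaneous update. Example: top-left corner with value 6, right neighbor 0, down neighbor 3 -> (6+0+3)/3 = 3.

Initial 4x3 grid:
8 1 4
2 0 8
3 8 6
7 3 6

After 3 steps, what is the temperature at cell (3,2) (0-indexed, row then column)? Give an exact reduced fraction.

Answer: 383/72

Derivation:
Step 1: cell (3,2) = 5
Step 2: cell (3,2) = 6
Step 3: cell (3,2) = 383/72
Full grid after step 3:
  3989/1080 17927/4800 9143/2160
  27403/7200 538/125 16039/3600
  33023/7200 27629/6000 3179/600
  2029/432 9497/1800 383/72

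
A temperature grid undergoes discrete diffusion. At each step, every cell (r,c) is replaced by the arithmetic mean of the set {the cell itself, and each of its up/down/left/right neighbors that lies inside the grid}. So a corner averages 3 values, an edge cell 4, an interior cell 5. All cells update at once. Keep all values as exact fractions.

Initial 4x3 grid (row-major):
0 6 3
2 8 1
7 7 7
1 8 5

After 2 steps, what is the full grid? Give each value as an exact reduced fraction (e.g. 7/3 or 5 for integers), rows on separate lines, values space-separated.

Answer: 67/18 301/80 37/9
479/120 509/100 1073/240
637/120 267/50 1429/240
89/18 493/80 203/36

Derivation:
After step 1:
  8/3 17/4 10/3
  17/4 24/5 19/4
  17/4 37/5 5
  16/3 21/4 20/3
After step 2:
  67/18 301/80 37/9
  479/120 509/100 1073/240
  637/120 267/50 1429/240
  89/18 493/80 203/36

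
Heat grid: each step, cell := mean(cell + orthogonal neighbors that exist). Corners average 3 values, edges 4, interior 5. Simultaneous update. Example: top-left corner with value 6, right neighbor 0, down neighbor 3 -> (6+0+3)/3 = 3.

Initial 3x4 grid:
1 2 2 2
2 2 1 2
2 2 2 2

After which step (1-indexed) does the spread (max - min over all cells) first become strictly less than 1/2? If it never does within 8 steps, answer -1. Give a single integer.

Answer: 1

Derivation:
Step 1: max=2, min=5/3, spread=1/3
  -> spread < 1/2 first at step 1
Step 2: max=23/12, min=31/18, spread=7/36
Step 3: max=4507/2400, min=3793/2160, spread=2633/21600
Step 4: max=133739/72000, min=192521/108000, spread=647/8640
Step 5: max=4797461/2592000, min=13937383/7776000, spread=455/7776
Step 6: max=286700899/155520000, min=841495397/466560000, spread=186073/4665600
Step 7: max=17180981441/9331200000, min=50626362823/27993600000, spread=1833163/55987200
Step 8: max=1028753390419/559872000000, min=3045856966757/1679616000000, spread=80806409/3359232000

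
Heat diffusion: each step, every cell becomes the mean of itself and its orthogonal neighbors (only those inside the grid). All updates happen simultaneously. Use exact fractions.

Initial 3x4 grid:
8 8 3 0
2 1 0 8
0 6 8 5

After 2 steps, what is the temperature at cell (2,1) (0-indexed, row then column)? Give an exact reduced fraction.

Answer: 437/120

Derivation:
Step 1: cell (2,1) = 15/4
Step 2: cell (2,1) = 437/120
Full grid after step 2:
  55/12 343/80 185/48 29/9
  889/240 189/50 363/100 215/48
  55/18 437/120 39/8 5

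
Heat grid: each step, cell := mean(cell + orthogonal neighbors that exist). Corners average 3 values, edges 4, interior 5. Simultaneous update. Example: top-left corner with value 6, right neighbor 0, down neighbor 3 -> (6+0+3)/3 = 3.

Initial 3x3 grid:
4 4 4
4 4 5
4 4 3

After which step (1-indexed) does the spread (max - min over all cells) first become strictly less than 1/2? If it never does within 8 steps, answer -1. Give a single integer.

Step 1: max=13/3, min=15/4, spread=7/12
Step 2: max=62/15, min=47/12, spread=13/60
  -> spread < 1/2 first at step 2
Step 3: max=557/135, min=18973/4800, spread=7483/43200
Step 4: max=440221/108000, min=171743/43200, spread=21727/216000
Step 5: max=3955711/972000, min=23037319/5760000, spread=10906147/155520000
Step 6: max=472760059/116640000, min=622785287/155520000, spread=36295/746496
Step 7: max=7082915837/1749600000, min=37457037589/9331200000, spread=305773/8957952
Step 8: max=1697224579381/419904000000, min=2249549694383/559872000000, spread=2575951/107495424

Answer: 2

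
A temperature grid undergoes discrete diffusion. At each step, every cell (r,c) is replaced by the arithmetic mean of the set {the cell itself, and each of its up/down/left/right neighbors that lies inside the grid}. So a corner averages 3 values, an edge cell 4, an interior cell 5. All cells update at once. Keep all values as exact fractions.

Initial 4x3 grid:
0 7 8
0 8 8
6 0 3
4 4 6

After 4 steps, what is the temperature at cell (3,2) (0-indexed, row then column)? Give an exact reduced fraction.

Step 1: cell (3,2) = 13/3
Step 2: cell (3,2) = 145/36
Step 3: cell (3,2) = 4711/1080
Step 4: cell (3,2) = 278393/64800
Full grid after step 4:
  568561/129600 1416623/288000 718361/129600
  436423/108000 566077/120000 139637/27000
  422453/108000 251951/60000 63791/13500
  243793/64800 589639/144000 278393/64800

Answer: 278393/64800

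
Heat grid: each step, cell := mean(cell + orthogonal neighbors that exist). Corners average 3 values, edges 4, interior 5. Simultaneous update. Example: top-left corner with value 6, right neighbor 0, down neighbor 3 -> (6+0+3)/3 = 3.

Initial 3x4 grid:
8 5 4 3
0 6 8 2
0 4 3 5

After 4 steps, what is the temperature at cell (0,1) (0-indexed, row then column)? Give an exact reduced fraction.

Answer: 955379/216000

Derivation:
Step 1: cell (0,1) = 23/4
Step 2: cell (0,1) = 1181/240
Step 3: cell (0,1) = 33077/7200
Step 4: cell (0,1) = 955379/216000
Full grid after step 4:
  136531/32400 955379/216000 318893/72000 47047/10800
  1671053/432000 738487/180000 775037/180000 1818703/432000
  14357/4050 822629/216000 873929/216000 33679/8100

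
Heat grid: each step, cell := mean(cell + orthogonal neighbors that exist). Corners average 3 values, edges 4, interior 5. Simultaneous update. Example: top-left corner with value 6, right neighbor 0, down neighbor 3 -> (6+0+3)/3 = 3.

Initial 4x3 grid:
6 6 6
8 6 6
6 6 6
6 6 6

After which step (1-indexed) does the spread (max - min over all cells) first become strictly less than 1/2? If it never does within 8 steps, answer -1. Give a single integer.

Step 1: max=20/3, min=6, spread=2/3
Step 2: max=391/60, min=6, spread=31/60
Step 3: max=3451/540, min=6, spread=211/540
  -> spread < 1/2 first at step 3
Step 4: max=340897/54000, min=5447/900, spread=14077/54000
Step 5: max=3056407/486000, min=327683/54000, spread=5363/24300
Step 6: max=91220809/14580000, min=182869/30000, spread=93859/583200
Step 7: max=5459074481/874800000, min=296936467/48600000, spread=4568723/34992000
Step 8: max=326708435629/52488000000, min=8929618889/1458000000, spread=8387449/83980800

Answer: 3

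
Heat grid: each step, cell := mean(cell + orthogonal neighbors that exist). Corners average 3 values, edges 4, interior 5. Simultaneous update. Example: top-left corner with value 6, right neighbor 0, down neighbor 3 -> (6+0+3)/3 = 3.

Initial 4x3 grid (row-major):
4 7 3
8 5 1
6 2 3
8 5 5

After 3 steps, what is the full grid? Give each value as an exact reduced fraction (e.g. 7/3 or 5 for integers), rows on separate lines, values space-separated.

Answer: 5803/1080 22457/4800 4373/1080
38363/7200 9193/2000 27613/7200
38753/7200 13847/3000 28103/7200
11747/2160 8677/1800 9047/2160

Derivation:
After step 1:
  19/3 19/4 11/3
  23/4 23/5 3
  6 21/5 11/4
  19/3 5 13/3
After step 2:
  101/18 387/80 137/36
  1361/240 223/50 841/240
  1337/240 451/100 857/240
  52/9 149/30 145/36
After step 3:
  5803/1080 22457/4800 4373/1080
  38363/7200 9193/2000 27613/7200
  38753/7200 13847/3000 28103/7200
  11747/2160 8677/1800 9047/2160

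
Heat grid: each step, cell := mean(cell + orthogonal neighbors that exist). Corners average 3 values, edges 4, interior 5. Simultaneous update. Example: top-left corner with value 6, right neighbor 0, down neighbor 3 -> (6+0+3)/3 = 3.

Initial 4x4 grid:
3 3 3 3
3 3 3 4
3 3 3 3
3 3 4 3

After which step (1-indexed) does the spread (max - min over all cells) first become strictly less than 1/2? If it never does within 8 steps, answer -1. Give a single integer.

Step 1: max=10/3, min=3, spread=1/3
  -> spread < 1/2 first at step 1
Step 2: max=59/18, min=3, spread=5/18
Step 3: max=1763/540, min=3, spread=143/540
Step 4: max=52481/16200, min=679/225, spread=3593/16200
Step 5: max=313129/97200, min=81869/27000, spread=92003/486000
Step 6: max=46734857/14580000, min=102817/33750, spread=2317913/14580000
Step 7: max=1396358273/437400000, min=23783/7776, spread=58564523/437400000
Step 8: max=41747526581/13122000000, min=1118638993/364500000, spread=1476522833/13122000000

Answer: 1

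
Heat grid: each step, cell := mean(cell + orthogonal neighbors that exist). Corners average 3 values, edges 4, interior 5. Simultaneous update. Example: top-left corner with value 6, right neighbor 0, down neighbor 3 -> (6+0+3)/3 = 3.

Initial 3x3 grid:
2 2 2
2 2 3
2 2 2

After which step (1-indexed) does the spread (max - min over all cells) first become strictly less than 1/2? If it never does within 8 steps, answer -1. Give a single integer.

Answer: 1

Derivation:
Step 1: max=7/3, min=2, spread=1/3
  -> spread < 1/2 first at step 1
Step 2: max=547/240, min=2, spread=67/240
Step 3: max=4757/2160, min=407/200, spread=1807/10800
Step 4: max=1885963/864000, min=11161/5400, spread=33401/288000
Step 5: max=16781933/7776000, min=1123391/540000, spread=3025513/38880000
Step 6: max=6685726867/3110400000, min=60355949/28800000, spread=53531/995328
Step 7: max=399280925849/186624000000, min=16343116051/7776000000, spread=450953/11943936
Step 8: max=23903783560603/11197440000000, min=1967248610519/933120000000, spread=3799043/143327232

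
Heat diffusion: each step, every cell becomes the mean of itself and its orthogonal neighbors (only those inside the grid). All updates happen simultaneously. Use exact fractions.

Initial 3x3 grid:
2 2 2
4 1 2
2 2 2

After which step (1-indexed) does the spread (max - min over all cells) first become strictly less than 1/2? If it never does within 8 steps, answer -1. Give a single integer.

Step 1: max=8/3, min=7/4, spread=11/12
Step 2: max=587/240, min=11/6, spread=49/80
Step 3: max=307/135, min=9113/4800, spread=16223/43200
  -> spread < 1/2 first at step 3
Step 4: max=1920683/864000, min=42679/21600, spread=213523/864000
Step 5: max=526979/243000, min=34645417/17280000, spread=25457807/155520000
Step 6: max=6685464347/3110400000, min=52838837/25920000, spread=344803907/3110400000
Step 7: max=3721125697/1749600000, min=42530400851/20736000000, spread=42439400063/559872000000
Step 8: max=23720891094923/11197440000000, min=7709096875391/3732480000000, spread=3799043/71663616

Answer: 3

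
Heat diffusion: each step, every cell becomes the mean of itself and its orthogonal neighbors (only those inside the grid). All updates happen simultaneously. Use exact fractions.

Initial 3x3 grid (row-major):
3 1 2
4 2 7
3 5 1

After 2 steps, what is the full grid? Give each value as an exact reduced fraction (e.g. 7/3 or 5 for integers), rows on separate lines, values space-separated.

Answer: 23/9 59/20 25/9
101/30 291/100 217/60
13/4 893/240 121/36

Derivation:
After step 1:
  8/3 2 10/3
  3 19/5 3
  4 11/4 13/3
After step 2:
  23/9 59/20 25/9
  101/30 291/100 217/60
  13/4 893/240 121/36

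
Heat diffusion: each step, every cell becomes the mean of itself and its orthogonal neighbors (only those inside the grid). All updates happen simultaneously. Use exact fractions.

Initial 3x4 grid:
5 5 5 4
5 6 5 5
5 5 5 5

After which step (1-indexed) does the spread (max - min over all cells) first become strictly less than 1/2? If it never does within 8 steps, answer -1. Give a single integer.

Step 1: max=21/4, min=14/3, spread=7/12
Step 2: max=523/100, min=85/18, spread=457/900
Step 3: max=24811/4800, min=10507/2160, spread=13159/43200
  -> spread < 1/2 first at step 3
Step 4: max=222551/43200, min=633953/129600, spread=337/1296
Step 5: max=88638691/17280000, min=38403127/7776000, spread=29685679/155520000
Step 6: max=796329581/155520000, min=2312422493/466560000, spread=61253/373248
Step 7: max=47637339679/9331200000, min=139318946287/27993600000, spread=14372291/111974400
Step 8: max=2853121543661/559872000000, min=8378773204733/1679616000000, spread=144473141/1343692800

Answer: 3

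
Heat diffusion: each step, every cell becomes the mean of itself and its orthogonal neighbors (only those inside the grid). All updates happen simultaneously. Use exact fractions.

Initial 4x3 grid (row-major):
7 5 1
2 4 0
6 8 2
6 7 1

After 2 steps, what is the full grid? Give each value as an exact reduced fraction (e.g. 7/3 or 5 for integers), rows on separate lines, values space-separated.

Answer: 41/9 883/240 8/3
1123/240 399/100 103/40
1319/240 459/100 397/120
52/9 617/120 139/36

Derivation:
After step 1:
  14/3 17/4 2
  19/4 19/5 7/4
  11/2 27/5 11/4
  19/3 11/2 10/3
After step 2:
  41/9 883/240 8/3
  1123/240 399/100 103/40
  1319/240 459/100 397/120
  52/9 617/120 139/36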